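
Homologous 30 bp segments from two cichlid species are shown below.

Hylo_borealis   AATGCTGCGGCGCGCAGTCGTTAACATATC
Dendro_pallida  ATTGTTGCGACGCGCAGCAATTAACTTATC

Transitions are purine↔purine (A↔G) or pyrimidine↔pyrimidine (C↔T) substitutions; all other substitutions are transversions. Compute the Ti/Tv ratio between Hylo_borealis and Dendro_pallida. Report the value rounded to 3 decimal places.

Mismatches occur at site 2 (A→T, transversion), site 5 (C→T, transition), site 10 (G→A, transition), site 18 (T→C, transition), site 19 (C→A, transversion), site 20 (G→A, transition), site 26 (A→T, transversion).
Of the 7 differences, 4 transitions and 3 transversions, so Ti/Tv = 4/3 = 1.333.

1.333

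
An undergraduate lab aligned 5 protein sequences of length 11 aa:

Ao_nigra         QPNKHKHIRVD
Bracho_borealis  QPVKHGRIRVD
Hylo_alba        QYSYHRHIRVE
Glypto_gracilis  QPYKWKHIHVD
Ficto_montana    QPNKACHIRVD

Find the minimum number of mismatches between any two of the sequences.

2

Pairwise Hamming distances:
  Ao_nigra vs Bracho_borealis: 3
  Ao_nigra vs Hylo_alba: 5
  Ao_nigra vs Glypto_gracilis: 3
  Ao_nigra vs Ficto_montana: 2
  Bracho_borealis vs Hylo_alba: 6
  Bracho_borealis vs Glypto_gracilis: 5
  Bracho_borealis vs Ficto_montana: 4
  Hylo_alba vs Glypto_gracilis: 7
  Hylo_alba vs Ficto_montana: 6
  Glypto_gracilis vs Ficto_montana: 4
The smallest is 2, between Ao_nigra and Ficto_montana.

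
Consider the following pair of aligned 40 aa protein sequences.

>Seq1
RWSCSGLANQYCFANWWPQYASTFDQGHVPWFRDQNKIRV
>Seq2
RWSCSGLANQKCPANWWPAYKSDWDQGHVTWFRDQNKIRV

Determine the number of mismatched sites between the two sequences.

Differing sites — 11:Y/K; 13:F/P; 19:Q/A; 21:A/K; 23:T/D; 24:F/W; 30:P/T.
That gives 7 mismatches out of 40 aligned sites, so the Hamming distance is 7.

7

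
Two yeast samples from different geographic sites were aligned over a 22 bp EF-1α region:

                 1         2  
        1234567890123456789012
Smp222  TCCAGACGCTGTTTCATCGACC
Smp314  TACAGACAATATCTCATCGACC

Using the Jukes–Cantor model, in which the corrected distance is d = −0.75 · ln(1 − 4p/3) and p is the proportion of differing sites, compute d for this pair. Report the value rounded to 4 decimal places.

Mismatches occur at site 2 (C/A), site 8 (G/A), site 9 (C/A), site 11 (G/A), site 13 (T/C).
p = 5/22 = 0.227273.
d = −0.75 · ln(1 − (4/3)·0.227273) = −0.75 · ln(0.696969) = −0.75 · (-0.361014) = 0.2708.

0.2708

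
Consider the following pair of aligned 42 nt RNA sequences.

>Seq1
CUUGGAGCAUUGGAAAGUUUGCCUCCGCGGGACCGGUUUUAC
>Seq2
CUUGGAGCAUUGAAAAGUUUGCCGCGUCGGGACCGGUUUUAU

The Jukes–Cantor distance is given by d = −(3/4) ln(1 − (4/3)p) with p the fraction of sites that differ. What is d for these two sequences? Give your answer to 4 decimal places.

Differing sites — 13:G/A; 24:U/G; 26:C/G; 27:G/U; 42:C/U.
p = 5/42 = 0.119048.
d = −0.75 · ln(1 − (4/3)·0.119048) = −0.75 · ln(0.841269) = −0.75 · (-0.172844) = 0.1296.

0.1296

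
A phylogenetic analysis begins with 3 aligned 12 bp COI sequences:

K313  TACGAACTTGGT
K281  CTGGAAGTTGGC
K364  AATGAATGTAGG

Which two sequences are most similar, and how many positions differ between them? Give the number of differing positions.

Pairwise Hamming distances:
  K313 vs K281: 5
  K313 vs K364: 6
  K281 vs K364: 7
The smallest is 5, between K313 and K281.

5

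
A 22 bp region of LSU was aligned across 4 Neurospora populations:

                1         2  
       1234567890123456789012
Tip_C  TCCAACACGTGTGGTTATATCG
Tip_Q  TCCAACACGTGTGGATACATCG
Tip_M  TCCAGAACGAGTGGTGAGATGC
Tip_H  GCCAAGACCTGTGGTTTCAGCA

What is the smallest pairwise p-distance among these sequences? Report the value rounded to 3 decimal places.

Pairwise Hamming distances:
  Tip_C vs Tip_Q: 2
  Tip_C vs Tip_M: 7
  Tip_C vs Tip_H: 7
  Tip_Q vs Tip_M: 8
  Tip_Q vs Tip_H: 7
  Tip_M vs Tip_H: 11
The smallest is 2 mismatches, between Tip_C and Tip_Q; p = 2/22 = 0.091.

0.091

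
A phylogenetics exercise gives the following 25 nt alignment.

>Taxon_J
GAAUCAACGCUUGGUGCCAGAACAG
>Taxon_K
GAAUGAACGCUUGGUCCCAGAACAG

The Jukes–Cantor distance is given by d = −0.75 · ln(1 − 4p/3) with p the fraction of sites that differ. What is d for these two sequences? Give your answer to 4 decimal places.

0.0846

The sequences differ at positions 5 (C/G), 16 (G/C).
p = 2/25 = 0.080000.
d = −0.75 · ln(1 − (4/3)·0.080000) = −0.75 · ln(0.893333) = −0.75 · (-0.112796) = 0.0846.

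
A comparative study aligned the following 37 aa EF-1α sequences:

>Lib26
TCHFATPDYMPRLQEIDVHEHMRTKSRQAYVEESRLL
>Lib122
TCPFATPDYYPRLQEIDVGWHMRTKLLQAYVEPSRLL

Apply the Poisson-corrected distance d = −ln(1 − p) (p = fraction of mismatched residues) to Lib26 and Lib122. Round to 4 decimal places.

Mismatches occur at site 3 (H↔P), site 10 (M↔Y), site 19 (H↔G), site 20 (E↔W), site 26 (S↔L), site 27 (R↔L), site 33 (E↔P).
p = 7/37 = 0.189189.
d = −ln(1 − 0.189189) = −ln(0.810811) = 0.2097.

0.2097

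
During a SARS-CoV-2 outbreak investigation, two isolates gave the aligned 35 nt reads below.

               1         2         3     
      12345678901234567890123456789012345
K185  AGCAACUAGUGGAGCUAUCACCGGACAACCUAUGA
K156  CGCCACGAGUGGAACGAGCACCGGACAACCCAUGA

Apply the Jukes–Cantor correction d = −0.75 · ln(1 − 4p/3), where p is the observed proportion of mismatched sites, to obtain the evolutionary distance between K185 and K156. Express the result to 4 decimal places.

0.2326

Differing sites — 1:A/C; 4:A/C; 7:U/G; 14:G/A; 16:U/G; 18:U/G; 31:U/C.
p = 7/35 = 0.200000.
d = −0.75 · ln(1 − (4/3)·0.200000) = −0.75 · ln(0.733333) = −0.75 · (-0.310155) = 0.2326.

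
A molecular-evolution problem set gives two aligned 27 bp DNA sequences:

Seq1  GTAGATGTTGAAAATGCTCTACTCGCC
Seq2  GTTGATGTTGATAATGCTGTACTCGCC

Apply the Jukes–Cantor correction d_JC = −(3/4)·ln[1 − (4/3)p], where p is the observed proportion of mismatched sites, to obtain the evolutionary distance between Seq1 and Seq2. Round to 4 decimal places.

Differing sites — 3:A/T; 12:A/T; 19:C/G.
p = 3/27 = 0.111111.
d = −0.75 · ln(1 − (4/3)·0.111111) = −0.75 · ln(0.851852) = −0.75 · (-0.160342) = 0.1203.

0.1203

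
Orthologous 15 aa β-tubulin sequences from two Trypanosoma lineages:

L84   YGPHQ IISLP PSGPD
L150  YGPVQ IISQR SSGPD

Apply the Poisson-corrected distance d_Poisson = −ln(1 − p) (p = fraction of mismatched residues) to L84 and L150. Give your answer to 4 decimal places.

0.3102

Differing sites — 4:H/V; 9:L/Q; 10:P/R; 11:P/S.
p = 4/15 = 0.266667.
d = −ln(1 − 0.266667) = −ln(0.733333) = 0.3102.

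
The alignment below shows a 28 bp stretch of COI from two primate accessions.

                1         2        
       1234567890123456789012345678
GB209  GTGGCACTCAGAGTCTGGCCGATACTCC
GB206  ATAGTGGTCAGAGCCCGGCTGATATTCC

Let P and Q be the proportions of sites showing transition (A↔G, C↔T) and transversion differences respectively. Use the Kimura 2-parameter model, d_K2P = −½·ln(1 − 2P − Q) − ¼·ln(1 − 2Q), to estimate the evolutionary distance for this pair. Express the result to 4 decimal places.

0.4857

Differing sites — 1:G/A (Ti); 3:G/A (Ti); 5:C/T (Ti); 6:A/G (Ti); 7:C/G (Tv); 14:T/C (Ti); 16:T/C (Ti); 20:C/T (Ti); 25:C/T (Ti).
Of the 9 differences, 8 transitions and 1 transversion over 28 sites: P = 8/28 = 0.285714, Q = 1/28 = 0.035714.
d = −0.5·ln(0.392858) − 0.25·ln(0.928572) = −0.5·(-0.934307) − 0.25·(-0.074107) = 0.4857.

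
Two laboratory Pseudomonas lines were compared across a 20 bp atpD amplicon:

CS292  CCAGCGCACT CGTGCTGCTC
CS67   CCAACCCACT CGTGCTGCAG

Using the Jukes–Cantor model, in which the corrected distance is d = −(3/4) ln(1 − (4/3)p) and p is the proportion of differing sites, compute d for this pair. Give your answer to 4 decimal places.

Mismatches occur at site 4 (G→A), site 6 (G→C), site 19 (T→A), site 20 (C→G).
p = 4/20 = 0.200000.
d = −0.75 · ln(1 − (4/3)·0.200000) = −0.75 · ln(0.733333) = −0.75 · (-0.310155) = 0.2326.

0.2326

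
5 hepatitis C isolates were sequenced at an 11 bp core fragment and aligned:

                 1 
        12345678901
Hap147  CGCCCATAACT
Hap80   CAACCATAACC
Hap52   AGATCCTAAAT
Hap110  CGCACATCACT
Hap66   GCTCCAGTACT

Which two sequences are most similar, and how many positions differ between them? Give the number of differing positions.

Pairwise Hamming distances:
  Hap147 vs Hap80: 3
  Hap147 vs Hap52: 5
  Hap147 vs Hap110: 2
  Hap147 vs Hap66: 5
  Hap80 vs Hap52: 6
  Hap80 vs Hap110: 5
  Hap80 vs Hap66: 6
  Hap52 vs Hap110: 6
  Hap52 vs Hap66: 8
  Hap110 vs Hap66: 6
The smallest is 2, between Hap147 and Hap110.

2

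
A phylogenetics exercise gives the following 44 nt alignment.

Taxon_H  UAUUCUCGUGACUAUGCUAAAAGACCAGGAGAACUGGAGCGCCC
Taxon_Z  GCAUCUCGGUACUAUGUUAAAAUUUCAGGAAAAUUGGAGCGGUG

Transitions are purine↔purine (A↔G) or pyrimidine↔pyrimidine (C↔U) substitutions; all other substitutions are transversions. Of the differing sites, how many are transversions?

Differing sites — 1:U/G (Tv); 2:A/C (Tv); 3:U/A (Tv); 9:U/G (Tv); 10:G/U (Tv); 17:C/U (Ti); 23:G/U (Tv); 24:A/U (Tv); 25:C/U (Ti); 31:G/A (Ti); 34:C/U (Ti); 42:C/G (Tv); 43:C/U (Ti); 44:C/G (Tv).
Of the 14 differences, 5 transitions and 9 transversions, so the answer is 9.

9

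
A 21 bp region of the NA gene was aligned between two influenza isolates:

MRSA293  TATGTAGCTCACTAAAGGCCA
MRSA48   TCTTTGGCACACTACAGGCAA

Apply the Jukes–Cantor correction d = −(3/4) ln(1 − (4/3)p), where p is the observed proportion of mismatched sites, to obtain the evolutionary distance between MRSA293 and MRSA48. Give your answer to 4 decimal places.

0.3597

Mismatches occur at site 2 (A/C), site 4 (G/T), site 6 (A/G), site 9 (T/A), site 15 (A/C), site 20 (C/A).
p = 6/21 = 0.285714.
d = −0.75 · ln(1 − (4/3)·0.285714) = −0.75 · ln(0.619048) = −0.75 · (-0.479572) = 0.3597.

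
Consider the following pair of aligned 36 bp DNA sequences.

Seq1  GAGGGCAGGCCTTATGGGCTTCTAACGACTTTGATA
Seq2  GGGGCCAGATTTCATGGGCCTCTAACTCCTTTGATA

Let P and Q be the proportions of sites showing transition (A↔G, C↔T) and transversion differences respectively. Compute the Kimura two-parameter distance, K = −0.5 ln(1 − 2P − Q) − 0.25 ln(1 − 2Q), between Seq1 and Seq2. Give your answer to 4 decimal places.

0.3151

Mismatches occur at site 2 (A→G, transition), site 5 (G→C, transversion), site 9 (G→A, transition), site 10 (C→T, transition), site 11 (C→T, transition), site 13 (T→C, transition), site 20 (T→C, transition), site 27 (G→T, transversion), site 28 (A→C, transversion).
Of the 9 differences, 6 transitions and 3 transversions over 36 sites: P = 6/36 = 0.166667, Q = 3/36 = 0.083333.
d = −0.5·ln(0.583333) − 0.25·ln(0.833334) = −0.5·(-0.538997) − 0.25·(-0.182321) = 0.3151.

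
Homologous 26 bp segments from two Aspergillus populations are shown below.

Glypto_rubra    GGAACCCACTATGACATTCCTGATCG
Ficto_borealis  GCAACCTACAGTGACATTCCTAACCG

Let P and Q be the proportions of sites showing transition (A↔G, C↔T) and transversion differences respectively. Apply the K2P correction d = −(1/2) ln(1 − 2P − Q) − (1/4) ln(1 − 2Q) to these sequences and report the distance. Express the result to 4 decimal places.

Mismatches occur at site 2 (G↔C, transversion), site 7 (C↔T, transition), site 10 (T↔A, transversion), site 11 (A↔G, transition), site 22 (G↔A, transition), site 24 (T↔C, transition).
Of the 6 differences, 4 transitions and 2 transversions over 26 sites: P = 4/26 = 0.153846, Q = 2/26 = 0.076923.
d = −0.5·ln(0.615385) − 0.25·ln(0.846154) = −0.5·(-0.485507) − 0.25·(-0.167054) = 0.2845.

0.2845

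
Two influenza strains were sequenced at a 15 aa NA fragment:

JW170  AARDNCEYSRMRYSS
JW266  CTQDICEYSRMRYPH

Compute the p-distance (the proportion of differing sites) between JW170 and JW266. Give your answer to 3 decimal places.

Mismatches occur at site 1 (A→C), site 2 (A→T), site 3 (R→Q), site 5 (N→I), site 14 (S→P), site 15 (S→H).
There are 6 differences over 15 sites, so p = 6/15 = 0.400.

0.400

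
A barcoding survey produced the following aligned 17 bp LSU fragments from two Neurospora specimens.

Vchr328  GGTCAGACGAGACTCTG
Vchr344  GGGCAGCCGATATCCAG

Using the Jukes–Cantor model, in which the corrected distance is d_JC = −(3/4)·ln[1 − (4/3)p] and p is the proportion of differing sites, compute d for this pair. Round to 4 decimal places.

0.4770

The sequences differ at positions 3 (T/G), 7 (A/C), 11 (G/T), 13 (C/T), 14 (T/C), 16 (T/A).
p = 6/17 = 0.352941.
d = −0.75 · ln(1 − (4/3)·0.352941) = −0.75 · ln(0.529412) = −0.75 · (-0.635988) = 0.4770.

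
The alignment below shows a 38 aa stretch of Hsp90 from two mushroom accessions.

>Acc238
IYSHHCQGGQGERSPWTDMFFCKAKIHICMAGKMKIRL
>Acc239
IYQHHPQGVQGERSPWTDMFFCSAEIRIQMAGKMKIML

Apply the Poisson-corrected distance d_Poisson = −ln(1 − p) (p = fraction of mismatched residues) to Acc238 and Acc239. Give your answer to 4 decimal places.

The sequences differ at positions 3 (S/Q), 6 (C/P), 9 (G/V), 23 (K/S), 25 (K/E), 27 (H/R), 29 (C/Q), 37 (R/M).
p = 8/38 = 0.210526.
d = −ln(1 − 0.210526) = −ln(0.789474) = 0.2364.

0.2364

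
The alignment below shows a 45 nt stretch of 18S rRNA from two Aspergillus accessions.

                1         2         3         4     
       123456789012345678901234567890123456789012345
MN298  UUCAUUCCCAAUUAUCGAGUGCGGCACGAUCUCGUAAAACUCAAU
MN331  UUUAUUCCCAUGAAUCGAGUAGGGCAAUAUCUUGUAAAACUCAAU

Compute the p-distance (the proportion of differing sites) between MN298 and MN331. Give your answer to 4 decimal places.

Mismatches occur at site 3 (C↔U), site 11 (A↔U), site 12 (U↔G), site 13 (U↔A), site 21 (G↔A), site 22 (C↔G), site 27 (C↔A), site 28 (G↔U), site 33 (C↔U).
There are 9 differences over 45 sites, so p = 9/45 = 0.2000.

0.2000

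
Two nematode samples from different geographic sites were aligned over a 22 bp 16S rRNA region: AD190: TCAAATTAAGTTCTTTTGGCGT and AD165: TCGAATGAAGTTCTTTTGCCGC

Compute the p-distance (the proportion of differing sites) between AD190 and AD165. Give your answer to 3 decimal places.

0.182

The sequences differ at positions 3 (A/G), 7 (T/G), 19 (G/C), 22 (T/C).
There are 4 differences over 22 sites, so p = 4/22 = 0.182.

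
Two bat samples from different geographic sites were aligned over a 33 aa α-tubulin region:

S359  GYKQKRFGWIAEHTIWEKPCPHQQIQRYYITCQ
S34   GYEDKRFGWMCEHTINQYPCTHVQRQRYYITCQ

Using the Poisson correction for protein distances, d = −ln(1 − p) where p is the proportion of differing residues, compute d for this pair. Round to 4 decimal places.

The sequences differ at positions 3 (K/E), 4 (Q/D), 10 (I/M), 11 (A/C), 16 (W/N), 17 (E/Q), 18 (K/Y), 21 (P/T), 23 (Q/V), 25 (I/R).
p = 10/33 = 0.303030.
d = −ln(1 − 0.303030) = −ln(0.696970) = 0.3610.

0.3610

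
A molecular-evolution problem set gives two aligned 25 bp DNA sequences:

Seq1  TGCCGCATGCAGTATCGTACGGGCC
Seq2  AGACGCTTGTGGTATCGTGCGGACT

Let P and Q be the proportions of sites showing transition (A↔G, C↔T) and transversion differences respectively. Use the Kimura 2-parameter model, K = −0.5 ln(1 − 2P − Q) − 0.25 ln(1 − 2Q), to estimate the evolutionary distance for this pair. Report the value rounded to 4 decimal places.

0.4356

Mismatches occur at site 1 (T→A, transversion), site 3 (C→A, transversion), site 7 (A→T, transversion), site 10 (C→T, transition), site 11 (A→G, transition), site 19 (A→G, transition), site 23 (G→A, transition), site 25 (C→T, transition).
Of the 8 differences, 5 transitions and 3 transversions over 25 sites: P = 5/25 = 0.200000, Q = 3/25 = 0.120000.
d = −0.5·ln(0.480000) − 0.25·ln(0.760000) = −0.5·(-0.733969) − 0.25·(-0.274437) = 0.4356.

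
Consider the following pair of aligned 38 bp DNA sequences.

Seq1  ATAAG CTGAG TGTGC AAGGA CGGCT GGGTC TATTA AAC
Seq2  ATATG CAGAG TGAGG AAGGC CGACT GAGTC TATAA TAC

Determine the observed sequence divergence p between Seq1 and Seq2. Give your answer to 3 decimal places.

Mismatches occur at site 4 (A/T), site 7 (T/A), site 13 (T/A), site 15 (C/G), site 20 (A/C), site 23 (G/A), site 27 (G/A), site 34 (T/A), site 36 (A/T).
There are 9 differences over 38 sites, so p = 9/38 = 0.237.

0.237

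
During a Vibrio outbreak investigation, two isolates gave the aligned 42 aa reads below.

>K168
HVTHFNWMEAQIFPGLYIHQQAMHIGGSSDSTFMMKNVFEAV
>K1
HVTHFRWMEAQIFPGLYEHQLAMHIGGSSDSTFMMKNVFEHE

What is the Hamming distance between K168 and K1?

5

Differing sites — 6:N/R; 18:I/E; 21:Q/L; 41:A/H; 42:V/E.
That gives 5 mismatches out of 42 aligned sites, so the Hamming distance is 5.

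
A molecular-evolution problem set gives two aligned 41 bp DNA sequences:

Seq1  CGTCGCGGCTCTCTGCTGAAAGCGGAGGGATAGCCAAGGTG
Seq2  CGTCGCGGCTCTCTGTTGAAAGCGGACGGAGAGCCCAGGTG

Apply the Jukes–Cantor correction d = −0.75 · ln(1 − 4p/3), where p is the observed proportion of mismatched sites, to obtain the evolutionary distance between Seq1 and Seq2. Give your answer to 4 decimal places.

0.1045

The sequences differ at positions 16 (C/T), 27 (G/C), 31 (T/G), 36 (A/C).
p = 4/41 = 0.097561.
d = −0.75 · ln(1 − (4/3)·0.097561) = −0.75 · ln(0.869919) = −0.75 · (-0.139355) = 0.1045.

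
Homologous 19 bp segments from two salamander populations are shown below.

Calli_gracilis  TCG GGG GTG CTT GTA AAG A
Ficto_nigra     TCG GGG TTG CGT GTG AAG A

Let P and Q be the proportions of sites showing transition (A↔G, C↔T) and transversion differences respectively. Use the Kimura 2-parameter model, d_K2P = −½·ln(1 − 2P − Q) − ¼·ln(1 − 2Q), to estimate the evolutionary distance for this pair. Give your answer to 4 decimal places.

0.1773

The sequences differ at positions 7 (G/T, transversion), 11 (T/G, transversion), 15 (A/G, transition).
Of the 3 differences, 1 transition and 2 transversions over 19 sites: P = 1/19 = 0.052632, Q = 2/19 = 0.105263.
d = −0.5·ln(0.789473) − 0.25·ln(0.789474) = −0.5·(-0.236390) − 0.25·(-0.236388) = 0.1773.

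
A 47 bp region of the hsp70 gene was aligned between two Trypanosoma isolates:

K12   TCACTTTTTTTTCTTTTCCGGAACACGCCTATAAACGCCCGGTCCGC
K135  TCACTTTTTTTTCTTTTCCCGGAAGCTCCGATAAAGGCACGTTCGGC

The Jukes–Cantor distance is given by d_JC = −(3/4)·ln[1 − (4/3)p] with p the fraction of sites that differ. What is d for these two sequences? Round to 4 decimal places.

0.2502

Differing sites — 20:G/C; 22:A/G; 24:C/A; 25:A/G; 27:G/T; 30:T/G; 36:C/G; 39:C/A; 42:G/T; 45:C/G.
p = 10/47 = 0.212766.
d = −0.75 · ln(1 − (4/3)·0.212766) = −0.75 · ln(0.716312) = −0.75 · (-0.333639) = 0.2502.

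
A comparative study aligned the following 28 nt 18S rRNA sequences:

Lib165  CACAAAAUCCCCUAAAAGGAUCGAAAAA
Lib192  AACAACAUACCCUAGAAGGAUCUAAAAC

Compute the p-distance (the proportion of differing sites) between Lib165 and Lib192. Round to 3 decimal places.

0.214

Differing sites — 1:C/A; 6:A/C; 9:C/A; 15:A/G; 23:G/U; 28:A/C.
There are 6 differences over 28 sites, so p = 6/28 = 0.214.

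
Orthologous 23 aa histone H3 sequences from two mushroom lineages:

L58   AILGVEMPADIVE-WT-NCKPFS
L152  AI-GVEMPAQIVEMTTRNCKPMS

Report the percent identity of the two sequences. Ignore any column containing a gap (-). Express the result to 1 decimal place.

Excluding the 3 gap columns leaves 20 comparable sites.
The sequences differ at positions 10 (D/Q), 15 (W/T), 22 (F/M).
17 of the 20 comparable sites match, so the percent identity is 17/20 × 100 = 85.0%.

85.0%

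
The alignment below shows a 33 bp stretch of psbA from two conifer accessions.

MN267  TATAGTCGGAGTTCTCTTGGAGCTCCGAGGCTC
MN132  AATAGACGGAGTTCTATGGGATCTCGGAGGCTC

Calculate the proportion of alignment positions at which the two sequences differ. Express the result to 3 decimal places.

Mismatches occur at site 1 (T/A), site 6 (T/A), site 16 (C/A), site 18 (T/G), site 22 (G/T), site 26 (C/G).
There are 6 differences over 33 sites, so p = 6/33 = 0.182.

0.182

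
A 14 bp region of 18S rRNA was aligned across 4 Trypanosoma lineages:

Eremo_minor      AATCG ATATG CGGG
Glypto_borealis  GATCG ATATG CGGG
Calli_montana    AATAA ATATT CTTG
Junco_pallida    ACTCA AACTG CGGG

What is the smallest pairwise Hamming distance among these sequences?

Pairwise Hamming distances:
  Eremo_minor vs Glypto_borealis: 1
  Eremo_minor vs Calli_montana: 5
  Eremo_minor vs Junco_pallida: 4
  Glypto_borealis vs Calli_montana: 6
  Glypto_borealis vs Junco_pallida: 5
  Calli_montana vs Junco_pallida: 7
The smallest is 1, between Eremo_minor and Glypto_borealis.

1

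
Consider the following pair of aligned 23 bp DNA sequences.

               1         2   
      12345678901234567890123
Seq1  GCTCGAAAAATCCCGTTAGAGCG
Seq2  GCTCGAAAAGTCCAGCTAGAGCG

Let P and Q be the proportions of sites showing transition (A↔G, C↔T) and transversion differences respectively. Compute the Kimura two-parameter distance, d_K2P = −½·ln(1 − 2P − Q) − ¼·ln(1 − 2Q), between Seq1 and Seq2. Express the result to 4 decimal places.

Differing sites — 10:A/G (Ti); 14:C/A (Tv); 16:T/C (Ti).
Of the 3 differences, 2 transitions and 1 transversion over 23 sites: P = 2/23 = 0.086957, Q = 1/23 = 0.043478.
d = −0.5·ln(0.782608) − 0.25·ln(0.913044) = −0.5·(-0.245123) − 0.25·(-0.090971) = 0.1453.

0.1453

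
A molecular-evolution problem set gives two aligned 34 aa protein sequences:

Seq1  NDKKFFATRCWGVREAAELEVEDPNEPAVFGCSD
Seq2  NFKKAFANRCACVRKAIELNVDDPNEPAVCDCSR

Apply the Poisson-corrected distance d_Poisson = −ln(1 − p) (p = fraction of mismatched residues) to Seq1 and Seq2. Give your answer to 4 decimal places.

0.4353

The sequences differ at positions 2 (D/F), 5 (F/A), 8 (T/N), 11 (W/A), 12 (G/C), 15 (E/K), 17 (A/I), 20 (E/N), 22 (E/D), 30 (F/C), 31 (G/D), 34 (D/R).
p = 12/34 = 0.352941.
d = −ln(1 − 0.352941) = −ln(0.647059) = 0.4353.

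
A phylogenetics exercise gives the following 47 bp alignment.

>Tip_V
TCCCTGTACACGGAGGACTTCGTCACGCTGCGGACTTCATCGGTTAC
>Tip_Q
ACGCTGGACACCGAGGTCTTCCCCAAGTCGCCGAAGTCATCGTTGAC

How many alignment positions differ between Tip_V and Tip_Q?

15

Mismatches occur at site 1 (T/A), site 3 (C/G), site 7 (T/G), site 12 (G/C), site 17 (A/T), site 22 (G/C), site 23 (T/C), site 26 (C/A), site 28 (C/T), site 29 (T/C), site 32 (G/C), site 35 (C/A), site 36 (T/G), site 43 (G/T), site 45 (T/G).
That gives 15 mismatches out of 47 aligned sites, so the Hamming distance is 15.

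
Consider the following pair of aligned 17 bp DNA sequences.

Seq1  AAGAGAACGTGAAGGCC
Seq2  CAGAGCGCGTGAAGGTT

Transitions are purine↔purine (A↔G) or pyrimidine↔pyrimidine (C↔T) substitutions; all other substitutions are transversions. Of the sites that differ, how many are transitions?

3

Differing sites — 1:A/C (Tv); 6:A/C (Tv); 7:A/G (Ti); 16:C/T (Ti); 17:C/T (Ti).
Of the 5 differences, 3 transitions and 2 transversions, so the answer is 3.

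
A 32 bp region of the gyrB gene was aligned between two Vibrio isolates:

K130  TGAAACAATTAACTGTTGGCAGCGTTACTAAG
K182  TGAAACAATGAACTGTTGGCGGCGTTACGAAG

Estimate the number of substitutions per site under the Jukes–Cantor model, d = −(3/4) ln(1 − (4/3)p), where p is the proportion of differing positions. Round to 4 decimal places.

0.1001

The sequences differ at positions 10 (T/G), 21 (A/G), 29 (T/G).
p = 3/32 = 0.093750.
d = −0.75 · ln(1 − (4/3)·0.093750) = −0.75 · ln(0.875000) = −0.75 · (-0.133531) = 0.1001.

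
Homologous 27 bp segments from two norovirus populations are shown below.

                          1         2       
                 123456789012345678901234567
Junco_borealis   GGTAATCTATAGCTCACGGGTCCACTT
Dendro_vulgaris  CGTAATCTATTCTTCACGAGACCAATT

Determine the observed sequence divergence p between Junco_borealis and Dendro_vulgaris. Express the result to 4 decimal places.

0.2593

The sequences differ at positions 1 (G/C), 11 (A/T), 12 (G/C), 13 (C/T), 19 (G/A), 21 (T/A), 25 (C/A).
There are 7 differences over 27 sites, so p = 7/27 = 0.2593.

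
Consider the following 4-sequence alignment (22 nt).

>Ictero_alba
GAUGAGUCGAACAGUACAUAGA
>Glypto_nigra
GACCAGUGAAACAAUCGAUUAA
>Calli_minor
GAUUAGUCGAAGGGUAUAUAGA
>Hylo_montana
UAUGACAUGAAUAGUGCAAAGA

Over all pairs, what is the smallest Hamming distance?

Pairwise Hamming distances:
  Ictero_alba vs Glypto_nigra: 9
  Ictero_alba vs Calli_minor: 4
  Ictero_alba vs Hylo_montana: 7
  Glypto_nigra vs Calli_minor: 11
  Glypto_nigra vs Hylo_montana: 14
  Calli_minor vs Hylo_montana: 10
The smallest is 4, between Ictero_alba and Calli_minor.

4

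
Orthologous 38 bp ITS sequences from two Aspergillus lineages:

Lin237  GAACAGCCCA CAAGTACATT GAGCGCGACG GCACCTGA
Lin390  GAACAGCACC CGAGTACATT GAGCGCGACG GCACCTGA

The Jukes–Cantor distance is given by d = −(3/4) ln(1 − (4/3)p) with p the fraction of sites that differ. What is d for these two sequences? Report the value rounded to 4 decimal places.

0.0834

Differing sites — 8:C/A; 10:A/C; 12:A/G.
p = 3/38 = 0.078947.
d = −0.75 · ln(1 − (4/3)·0.078947) = −0.75 · ln(0.894737) = −0.75 · (-0.111225) = 0.0834.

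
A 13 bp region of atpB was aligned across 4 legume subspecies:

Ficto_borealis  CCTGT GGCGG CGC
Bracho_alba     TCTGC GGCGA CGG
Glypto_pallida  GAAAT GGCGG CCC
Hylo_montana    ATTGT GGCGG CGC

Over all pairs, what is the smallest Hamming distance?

Pairwise Hamming distances:
  Ficto_borealis vs Bracho_alba: 4
  Ficto_borealis vs Glypto_pallida: 5
  Ficto_borealis vs Hylo_montana: 2
  Bracho_alba vs Glypto_pallida: 8
  Bracho_alba vs Hylo_montana: 5
  Glypto_pallida vs Hylo_montana: 5
The smallest is 2, between Ficto_borealis and Hylo_montana.

2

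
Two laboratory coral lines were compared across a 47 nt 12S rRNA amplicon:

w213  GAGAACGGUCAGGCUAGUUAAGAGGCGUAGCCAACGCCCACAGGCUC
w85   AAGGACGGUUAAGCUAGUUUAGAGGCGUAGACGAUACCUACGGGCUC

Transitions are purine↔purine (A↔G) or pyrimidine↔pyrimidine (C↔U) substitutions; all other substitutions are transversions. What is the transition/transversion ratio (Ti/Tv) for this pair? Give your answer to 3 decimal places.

4.500

Mismatches occur at site 1 (G/A, transition), site 4 (A/G, transition), site 10 (C/U, transition), site 12 (G/A, transition), site 20 (A/U, transversion), site 31 (C/A, transversion), site 33 (A/G, transition), site 35 (C/U, transition), site 36 (G/A, transition), site 39 (C/U, transition), site 42 (A/G, transition).
Of the 11 differences, 9 transitions and 2 transversions, so Ti/Tv = 9/2 = 4.500.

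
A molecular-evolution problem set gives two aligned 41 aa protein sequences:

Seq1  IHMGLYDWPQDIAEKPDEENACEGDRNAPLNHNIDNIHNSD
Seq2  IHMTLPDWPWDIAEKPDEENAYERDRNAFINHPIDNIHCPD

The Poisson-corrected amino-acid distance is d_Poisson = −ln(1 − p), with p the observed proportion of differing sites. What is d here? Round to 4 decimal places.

0.2796

Mismatches occur at site 4 (G→T), site 6 (Y→P), site 10 (Q→W), site 22 (C→Y), site 24 (G→R), site 29 (P→F), site 30 (L→I), site 33 (N→P), site 39 (N→C), site 40 (S→P).
p = 10/41 = 0.243902.
d = −ln(1 − 0.243902) = −ln(0.756098) = 0.2796.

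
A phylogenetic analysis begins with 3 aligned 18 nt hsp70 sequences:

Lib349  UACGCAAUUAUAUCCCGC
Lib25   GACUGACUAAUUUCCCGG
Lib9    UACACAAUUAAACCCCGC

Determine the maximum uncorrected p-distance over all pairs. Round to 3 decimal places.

Pairwise Hamming distances:
  Lib349 vs Lib25: 7
  Lib349 vs Lib9: 3
  Lib25 vs Lib9: 9
The largest is 9 mismatches, between Lib25 and Lib9; p = 9/18 = 0.500.

0.500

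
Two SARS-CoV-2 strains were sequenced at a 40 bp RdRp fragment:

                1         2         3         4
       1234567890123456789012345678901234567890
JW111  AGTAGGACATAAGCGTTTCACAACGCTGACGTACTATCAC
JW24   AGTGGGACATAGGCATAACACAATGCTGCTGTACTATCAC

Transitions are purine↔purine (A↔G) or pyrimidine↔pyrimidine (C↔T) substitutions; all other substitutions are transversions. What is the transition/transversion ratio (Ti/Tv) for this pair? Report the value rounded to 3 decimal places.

The sequences differ at positions 4 (A/G, transition), 12 (A/G, transition), 15 (G/A, transition), 17 (T/A, transversion), 18 (T/A, transversion), 24 (C/T, transition), 29 (A/C, transversion), 30 (C/T, transition).
Of the 8 differences, 5 transitions and 3 transversions, so Ti/Tv = 5/3 = 1.667.

1.667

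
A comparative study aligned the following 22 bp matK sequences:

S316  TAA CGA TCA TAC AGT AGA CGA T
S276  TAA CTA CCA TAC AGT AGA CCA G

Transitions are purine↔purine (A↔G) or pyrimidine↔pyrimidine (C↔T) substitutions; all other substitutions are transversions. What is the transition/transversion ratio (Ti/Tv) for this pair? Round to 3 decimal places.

Differing sites — 5:G/T (Tv); 7:T/C (Ti); 20:G/C (Tv); 22:T/G (Tv).
Of the 4 differences, 1 transition and 3 transversions, so Ti/Tv = 1/3 = 0.333.

0.333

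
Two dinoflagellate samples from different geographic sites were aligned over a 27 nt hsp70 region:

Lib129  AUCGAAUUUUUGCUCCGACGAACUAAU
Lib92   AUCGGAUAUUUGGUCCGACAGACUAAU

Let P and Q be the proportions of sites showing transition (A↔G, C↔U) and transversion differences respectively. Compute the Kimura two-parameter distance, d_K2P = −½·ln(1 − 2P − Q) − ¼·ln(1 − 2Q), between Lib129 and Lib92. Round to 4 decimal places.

0.2158

Mismatches occur at site 5 (A→G, transition), site 8 (U→A, transversion), site 13 (C→G, transversion), site 20 (G→A, transition), site 21 (A→G, transition).
Of the 5 differences, 3 transitions and 2 transversions over 27 sites: P = 3/27 = 0.111111, Q = 2/27 = 0.074074.
d = −0.5·ln(0.703704) − 0.25·ln(0.851852) = −0.5·(-0.351397) − 0.25·(-0.160342) = 0.2158.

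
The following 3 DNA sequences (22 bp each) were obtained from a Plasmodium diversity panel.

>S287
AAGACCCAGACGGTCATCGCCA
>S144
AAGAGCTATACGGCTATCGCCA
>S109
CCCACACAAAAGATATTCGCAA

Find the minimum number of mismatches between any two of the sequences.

5

Pairwise Hamming distances:
  S287 vs S144: 5
  S287 vs S109: 10
  S144 vs S109: 13
The smallest is 5, between S287 and S144.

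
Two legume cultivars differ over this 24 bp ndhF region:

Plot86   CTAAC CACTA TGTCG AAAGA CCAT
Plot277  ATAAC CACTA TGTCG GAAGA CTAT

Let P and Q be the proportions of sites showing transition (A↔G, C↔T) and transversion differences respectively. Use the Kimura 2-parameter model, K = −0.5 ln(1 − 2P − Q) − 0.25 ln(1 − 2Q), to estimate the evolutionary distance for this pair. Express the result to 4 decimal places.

0.1386

Mismatches occur at site 1 (C↔A, transversion), site 16 (A↔G, transition), site 22 (C↔T, transition).
Of the 3 differences, 2 transitions and 1 transversion over 24 sites: P = 2/24 = 0.083333, Q = 1/24 = 0.041667.
d = −0.5·ln(0.791667) − 0.25·ln(0.916666) = −0.5·(-0.233614) − 0.25·(-0.087012) = 0.1386.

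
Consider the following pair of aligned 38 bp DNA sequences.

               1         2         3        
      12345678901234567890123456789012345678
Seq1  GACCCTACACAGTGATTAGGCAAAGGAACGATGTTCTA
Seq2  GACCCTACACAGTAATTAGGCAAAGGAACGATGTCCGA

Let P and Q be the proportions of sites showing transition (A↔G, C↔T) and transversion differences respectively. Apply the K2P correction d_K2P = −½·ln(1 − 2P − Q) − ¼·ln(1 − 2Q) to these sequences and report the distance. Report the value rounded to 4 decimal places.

0.0841

Mismatches occur at site 14 (G/A, transition), site 35 (T/C, transition), site 37 (T/G, transversion).
Of the 3 differences, 2 transitions and 1 transversion over 38 sites: P = 2/38 = 0.052632, Q = 1/38 = 0.026316.
d = −0.5·ln(0.868420) − 0.25·ln(0.947368) = −0.5·(-0.141080) − 0.25·(-0.054068) = 0.0841.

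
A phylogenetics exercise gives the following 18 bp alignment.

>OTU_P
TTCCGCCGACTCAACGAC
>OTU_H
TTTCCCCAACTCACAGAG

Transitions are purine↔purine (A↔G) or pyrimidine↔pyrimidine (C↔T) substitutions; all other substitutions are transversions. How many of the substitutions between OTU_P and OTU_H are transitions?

Mismatches occur at site 3 (C/T, transition), site 5 (G/C, transversion), site 8 (G/A, transition), site 14 (A/C, transversion), site 15 (C/A, transversion), site 18 (C/G, transversion).
Of the 6 differences, 2 transitions and 4 transversions, so the answer is 2.

2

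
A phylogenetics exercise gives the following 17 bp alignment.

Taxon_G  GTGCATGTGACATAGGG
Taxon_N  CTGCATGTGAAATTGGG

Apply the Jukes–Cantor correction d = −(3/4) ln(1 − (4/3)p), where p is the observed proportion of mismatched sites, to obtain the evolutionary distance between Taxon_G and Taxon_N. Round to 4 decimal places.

0.2012

Differing sites — 1:G/C; 11:C/A; 14:A/T.
p = 3/17 = 0.176471.
d = −0.75 · ln(1 − (4/3)·0.176471) = −0.75 · ln(0.764705) = −0.75 · (-0.268265) = 0.2012.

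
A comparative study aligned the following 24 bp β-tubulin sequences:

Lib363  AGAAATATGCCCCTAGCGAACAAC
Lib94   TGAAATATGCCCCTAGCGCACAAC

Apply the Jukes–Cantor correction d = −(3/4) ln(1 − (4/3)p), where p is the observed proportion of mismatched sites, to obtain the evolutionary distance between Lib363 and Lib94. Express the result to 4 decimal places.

0.0883

The sequences differ at positions 1 (A/T), 19 (A/C).
p = 2/24 = 0.083333.
d = −0.75 · ln(1 − (4/3)·0.083333) = −0.75 · ln(0.888889) = −0.75 · (-0.117783) = 0.0883.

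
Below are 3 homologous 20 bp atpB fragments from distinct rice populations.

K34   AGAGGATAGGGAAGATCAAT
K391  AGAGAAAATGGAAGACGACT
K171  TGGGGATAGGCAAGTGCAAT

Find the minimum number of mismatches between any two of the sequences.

5

Pairwise Hamming distances:
  K34 vs K391: 6
  K34 vs K171: 5
  K391 vs K171: 10
The smallest is 5, between K34 and K171.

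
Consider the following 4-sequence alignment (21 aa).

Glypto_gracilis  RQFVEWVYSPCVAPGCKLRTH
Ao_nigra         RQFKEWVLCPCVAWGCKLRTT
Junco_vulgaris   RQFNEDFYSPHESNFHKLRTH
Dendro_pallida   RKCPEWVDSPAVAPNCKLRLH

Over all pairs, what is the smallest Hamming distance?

Pairwise Hamming distances:
  Glypto_gracilis vs Ao_nigra: 5
  Glypto_gracilis vs Junco_vulgaris: 9
  Glypto_gracilis vs Dendro_pallida: 7
  Ao_nigra vs Junco_vulgaris: 12
  Ao_nigra vs Dendro_pallida: 10
  Junco_vulgaris vs Dendro_pallida: 13
The smallest is 5, between Glypto_gracilis and Ao_nigra.

5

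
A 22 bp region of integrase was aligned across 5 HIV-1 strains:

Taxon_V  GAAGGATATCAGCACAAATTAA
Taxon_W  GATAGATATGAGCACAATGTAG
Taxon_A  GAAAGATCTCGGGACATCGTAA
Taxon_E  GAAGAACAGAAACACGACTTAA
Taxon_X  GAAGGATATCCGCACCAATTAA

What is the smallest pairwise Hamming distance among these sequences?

2

Pairwise Hamming distances:
  Taxon_V vs Taxon_W: 6
  Taxon_V vs Taxon_A: 7
  Taxon_V vs Taxon_E: 7
  Taxon_V vs Taxon_X: 2
  Taxon_W vs Taxon_A: 8
  Taxon_W vs Taxon_E: 11
  Taxon_W vs Taxon_X: 8
  Taxon_A vs Taxon_E: 12
  Taxon_A vs Taxon_X: 8
  Taxon_E vs Taxon_X: 8
The smallest is 2, between Taxon_V and Taxon_X.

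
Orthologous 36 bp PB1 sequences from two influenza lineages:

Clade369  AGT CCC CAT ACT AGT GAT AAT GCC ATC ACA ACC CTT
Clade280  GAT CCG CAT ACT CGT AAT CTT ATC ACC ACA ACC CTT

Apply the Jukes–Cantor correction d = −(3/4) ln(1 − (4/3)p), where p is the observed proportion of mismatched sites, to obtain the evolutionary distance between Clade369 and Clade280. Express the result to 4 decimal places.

0.3470

Differing sites — 1:A/G; 2:G/A; 6:C/G; 13:A/C; 16:G/A; 19:A/C; 20:A/T; 22:G/A; 23:C/T; 26:T/C.
p = 10/36 = 0.277778.
d = −0.75 · ln(1 − (4/3)·0.277778) = −0.75 · ln(0.629629) = −0.75 · (-0.462625) = 0.3470.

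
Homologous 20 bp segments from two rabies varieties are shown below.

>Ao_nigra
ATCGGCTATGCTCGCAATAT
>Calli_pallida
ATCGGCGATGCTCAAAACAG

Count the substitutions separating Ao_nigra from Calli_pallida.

5

Mismatches occur at site 7 (T→G), site 14 (G→A), site 15 (C→A), site 18 (T→C), site 20 (T→G).
That gives 5 mismatches out of 20 aligned sites, so the Hamming distance is 5.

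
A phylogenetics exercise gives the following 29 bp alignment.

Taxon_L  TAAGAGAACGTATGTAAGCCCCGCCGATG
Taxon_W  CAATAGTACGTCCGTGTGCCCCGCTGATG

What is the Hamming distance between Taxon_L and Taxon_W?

Mismatches occur at site 1 (T/C), site 4 (G/T), site 7 (A/T), site 12 (A/C), site 13 (T/C), site 16 (A/G), site 17 (A/T), site 25 (C/T).
That gives 8 mismatches out of 29 aligned sites, so the Hamming distance is 8.

8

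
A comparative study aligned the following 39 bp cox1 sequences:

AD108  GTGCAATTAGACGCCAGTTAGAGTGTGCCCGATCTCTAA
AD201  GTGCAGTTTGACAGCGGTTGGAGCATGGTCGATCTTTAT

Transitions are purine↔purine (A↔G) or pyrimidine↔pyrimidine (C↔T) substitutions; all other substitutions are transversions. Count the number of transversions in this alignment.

4

Differing sites — 6:A/G (Ti); 9:A/T (Tv); 13:G/A (Ti); 14:C/G (Tv); 16:A/G (Ti); 20:A/G (Ti); 24:T/C (Ti); 25:G/A (Ti); 28:C/G (Tv); 29:C/T (Ti); 36:C/T (Ti); 39:A/T (Tv).
Of the 12 differences, 8 transitions and 4 transversions, so the answer is 4.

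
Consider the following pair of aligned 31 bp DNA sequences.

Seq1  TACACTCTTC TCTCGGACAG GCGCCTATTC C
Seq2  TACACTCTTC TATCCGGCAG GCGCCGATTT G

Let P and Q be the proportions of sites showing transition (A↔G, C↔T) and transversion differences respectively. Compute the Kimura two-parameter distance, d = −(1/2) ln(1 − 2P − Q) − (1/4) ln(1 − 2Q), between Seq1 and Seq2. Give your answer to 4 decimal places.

Mismatches occur at site 12 (C→A, transversion), site 15 (G→C, transversion), site 17 (A→G, transition), site 26 (T→G, transversion), site 30 (C→T, transition), site 31 (C→G, transversion).
Of the 6 differences, 2 transitions and 4 transversions over 31 sites: P = 2/31 = 0.064516, Q = 4/31 = 0.129032.
d = −0.5·ln(0.741936) − 0.25·ln(0.741936) = −0.5·(-0.298492) − 0.25·(-0.298492) = 0.2239.

0.2239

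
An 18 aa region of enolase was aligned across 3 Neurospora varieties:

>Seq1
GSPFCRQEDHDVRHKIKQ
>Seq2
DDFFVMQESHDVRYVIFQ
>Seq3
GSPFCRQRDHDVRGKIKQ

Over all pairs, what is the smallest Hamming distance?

Pairwise Hamming distances:
  Seq1 vs Seq2: 9
  Seq1 vs Seq3: 2
  Seq2 vs Seq3: 10
The smallest is 2, between Seq1 and Seq3.

2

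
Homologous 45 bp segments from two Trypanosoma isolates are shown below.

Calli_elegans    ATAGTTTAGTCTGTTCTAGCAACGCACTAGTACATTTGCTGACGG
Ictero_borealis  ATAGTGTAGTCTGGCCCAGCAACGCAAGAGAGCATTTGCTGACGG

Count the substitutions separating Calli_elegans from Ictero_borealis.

Mismatches occur at site 6 (T↔G), site 14 (T↔G), site 15 (T↔C), site 17 (T↔C), site 27 (C↔A), site 28 (T↔G), site 31 (T↔A), site 32 (A↔G).
That gives 8 mismatches out of 45 aligned sites, so the Hamming distance is 8.

8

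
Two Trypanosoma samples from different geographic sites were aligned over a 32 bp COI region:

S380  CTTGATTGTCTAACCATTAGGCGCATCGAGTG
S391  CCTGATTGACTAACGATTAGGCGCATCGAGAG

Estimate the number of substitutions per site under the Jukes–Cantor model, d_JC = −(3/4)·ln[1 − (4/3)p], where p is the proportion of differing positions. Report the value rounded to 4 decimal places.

Mismatches occur at site 2 (T↔C), site 9 (T↔A), site 15 (C↔G), site 31 (T↔A).
p = 4/32 = 0.125000.
d = −0.75 · ln(1 − (4/3)·0.125000) = −0.75 · ln(0.833333) = −0.75 · (-0.182322) = 0.1367.

0.1367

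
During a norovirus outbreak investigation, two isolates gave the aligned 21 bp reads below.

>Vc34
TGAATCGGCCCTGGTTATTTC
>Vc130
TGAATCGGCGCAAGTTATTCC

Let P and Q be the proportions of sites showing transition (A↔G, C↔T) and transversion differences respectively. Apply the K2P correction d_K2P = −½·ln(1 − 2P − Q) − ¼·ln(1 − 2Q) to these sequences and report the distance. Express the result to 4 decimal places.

Differing sites — 10:C/G (Tv); 12:T/A (Tv); 13:G/A (Ti); 20:T/C (Ti).
Of the 4 differences, 2 transitions and 2 transversions over 21 sites: P = 2/21 = 0.095238, Q = 2/21 = 0.095238.
d = −0.5·ln(0.714286) − 0.25·ln(0.809524) = −0.5·(-0.336472) − 0.25·(-0.211309) = 0.2211.

0.2211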